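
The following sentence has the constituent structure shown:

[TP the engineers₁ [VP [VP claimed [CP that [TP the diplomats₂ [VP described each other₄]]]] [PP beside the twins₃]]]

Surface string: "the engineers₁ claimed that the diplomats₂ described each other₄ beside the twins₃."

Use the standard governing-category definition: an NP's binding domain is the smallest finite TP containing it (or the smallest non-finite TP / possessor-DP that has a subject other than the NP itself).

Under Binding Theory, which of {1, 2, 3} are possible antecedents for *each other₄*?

{2}

*each other* is an anaphor, so Principle A applies: it must be bound in its binding domain.
Binding domain of *each other₄*: the embedded TP, whose subject is the diplomats₂.
*the engineers₁* c-commands the anaphor but is outside its binding domain → cannot satisfy Principle A.
*the diplomats₂* c-commands the anaphor within its binding domain → licit binder.
*the twins₃* does not c-command the anaphor → cannot bind it.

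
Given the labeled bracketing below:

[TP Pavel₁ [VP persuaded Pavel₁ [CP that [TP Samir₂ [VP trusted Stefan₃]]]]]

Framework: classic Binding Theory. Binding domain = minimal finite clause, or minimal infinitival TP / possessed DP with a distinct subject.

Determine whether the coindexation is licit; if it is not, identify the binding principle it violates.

The two coindexed NPs are *Pavel₁* (the higher occurrence) and *Pavel₁* (the lower occurrence).
*Pavel₁* (the lower occurrence) is an R-expression. Principle C requires it to be free everywhere.
*Pavel₁* (the higher occurrence) c-commands it and carries the same index.
The R-expression is bound → Principle C violation.

Principle C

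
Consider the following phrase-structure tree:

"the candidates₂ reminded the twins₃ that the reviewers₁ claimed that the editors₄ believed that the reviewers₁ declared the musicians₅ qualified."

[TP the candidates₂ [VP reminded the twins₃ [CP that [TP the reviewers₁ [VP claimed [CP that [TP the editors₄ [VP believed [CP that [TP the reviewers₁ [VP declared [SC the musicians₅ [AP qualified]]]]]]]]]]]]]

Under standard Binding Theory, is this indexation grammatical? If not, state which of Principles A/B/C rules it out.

Principle C

The two coindexed NPs are *the reviewers₁* (the higher occurrence) and *the reviewers₁* (the lower occurrence).
*the reviewers₁* (the lower occurrence) is an R-expression. Principle C requires it to be free everywhere.
*the reviewers₁* (the higher occurrence) c-commands it and carries the same index.
The R-expression is bound → Principle C violation.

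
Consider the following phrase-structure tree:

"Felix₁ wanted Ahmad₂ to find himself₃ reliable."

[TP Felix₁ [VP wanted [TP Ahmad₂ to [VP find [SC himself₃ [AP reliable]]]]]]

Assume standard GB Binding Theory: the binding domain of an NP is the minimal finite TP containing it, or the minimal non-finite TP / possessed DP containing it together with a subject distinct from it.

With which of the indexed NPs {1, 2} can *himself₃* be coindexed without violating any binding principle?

*himself* is an anaphor, so Principle A applies: it must be bound in its binding domain.
Binding domain of *himself₃*: the embedded TP, whose subject is Ahmad₂.
*Felix₁* c-commands the anaphor but is outside its binding domain → cannot satisfy Principle A.
*Ahmad₂* c-commands the anaphor within its binding domain → licit binder.

{2}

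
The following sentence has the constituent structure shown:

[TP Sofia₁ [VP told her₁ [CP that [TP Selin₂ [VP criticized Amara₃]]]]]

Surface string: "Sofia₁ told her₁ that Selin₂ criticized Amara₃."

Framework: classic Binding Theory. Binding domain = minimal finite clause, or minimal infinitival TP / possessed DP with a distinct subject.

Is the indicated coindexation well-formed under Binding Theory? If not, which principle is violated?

Principle B

The two coindexed NPs are *Sofia₁* and *her₁*.
*her₁* is a pronoun. Its binding domain is the matrix TP, whose subject is Sofia₁.
*Sofia₁* c-commands it within that domain and carries the same index.
The pronoun is locally bound → Principle B violation.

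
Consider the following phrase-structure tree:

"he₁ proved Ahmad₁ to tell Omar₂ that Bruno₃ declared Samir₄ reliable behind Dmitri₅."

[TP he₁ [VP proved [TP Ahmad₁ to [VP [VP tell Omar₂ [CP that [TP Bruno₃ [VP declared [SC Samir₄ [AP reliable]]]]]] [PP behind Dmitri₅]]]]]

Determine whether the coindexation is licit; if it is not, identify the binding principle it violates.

Principle C

The two coindexed NPs are *he₁* and *Ahmad₁*.
*Ahmad₁* is an R-expression. Principle C requires it to be free everywhere.
*he₁* c-commands it and carries the same index.
The R-expression is bound → Principle C violation.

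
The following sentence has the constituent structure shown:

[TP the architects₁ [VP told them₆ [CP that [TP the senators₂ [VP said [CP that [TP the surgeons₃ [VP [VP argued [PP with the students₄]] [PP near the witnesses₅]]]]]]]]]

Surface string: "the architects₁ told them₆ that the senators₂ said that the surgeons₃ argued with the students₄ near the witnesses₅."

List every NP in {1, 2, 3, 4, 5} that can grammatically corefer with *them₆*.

*them* is a pronoun, so Principle B applies: it must be free in its binding domain.
Binding domain of *them₆*: the matrix TP, whose subject is the architects₁.
*the architects₁* c-commands the pronoun within its binding domain → coindexation would violate Principle B.
*the senators₂*: the pronoun c-commands this R-expression → coindexation would violate Principle C on *the senators₂*.
*the surgeons₃*: the pronoun c-commands this R-expression → coindexation would violate Principle C on *the surgeons₃*.
*the students₄*: the pronoun c-commands this R-expression → coindexation would violate Principle C on *the students₄*.
*the witnesses₅*: the pronoun c-commands this R-expression → coindexation would violate Principle C on *the witnesses₅*.

none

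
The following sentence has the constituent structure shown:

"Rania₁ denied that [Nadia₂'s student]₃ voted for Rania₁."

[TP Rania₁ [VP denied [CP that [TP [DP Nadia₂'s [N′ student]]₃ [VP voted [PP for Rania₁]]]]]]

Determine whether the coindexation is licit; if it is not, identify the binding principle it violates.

Principle C

The two coindexed NPs are *Rania₁* (the lower occurrence) and *Rania₁* (the higher occurrence).
*Rania₁* (the lower occurrence) is an R-expression. Principle C requires it to be free everywhere.
*Rania₁* (the higher occurrence) c-commands it and carries the same index.
The R-expression is bound → Principle C violation.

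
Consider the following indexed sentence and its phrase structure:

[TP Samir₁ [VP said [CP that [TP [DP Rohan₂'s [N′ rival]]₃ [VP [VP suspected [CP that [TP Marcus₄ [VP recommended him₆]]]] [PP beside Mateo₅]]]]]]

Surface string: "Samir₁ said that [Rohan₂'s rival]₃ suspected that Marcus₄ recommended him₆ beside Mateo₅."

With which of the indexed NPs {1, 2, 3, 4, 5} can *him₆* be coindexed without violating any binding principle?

{1, 2, 3, 5}

*him* is a pronoun, so Principle B applies: it must be free in its binding domain.
Binding domain of *him₆*: the embedded TP, whose subject is Marcus₄.
*Samir₁* c-commands the pronoun but from outside its binding domain, and is not c-commanded by it → coindexation permitted.
*Rohan₂* and the pronoun do not c-command one another → neither Principle B nor Principle C is at stake; coindexation permitted.
*[Rohan₂'s rival]₃* c-commands the pronoun but from outside its binding domain, and is not c-commanded by it → coindexation permitted.
*Marcus₄* c-commands the pronoun within its binding domain → coindexation would violate Principle B.
*Mateo₅* and the pronoun do not c-command one another → neither Principle B nor Principle C is at stake; coindexation permitted.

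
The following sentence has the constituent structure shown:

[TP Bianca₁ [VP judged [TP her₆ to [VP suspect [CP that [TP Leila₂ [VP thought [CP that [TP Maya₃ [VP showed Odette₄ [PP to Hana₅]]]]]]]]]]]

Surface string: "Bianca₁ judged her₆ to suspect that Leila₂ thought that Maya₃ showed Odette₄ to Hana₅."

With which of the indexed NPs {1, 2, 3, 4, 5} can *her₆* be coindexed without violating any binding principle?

none

*her* is a pronoun, so Principle B applies: it must be free in its binding domain.
Binding domain of *her₆*: the matrix TP, whose subject is Bianca₁.
*Bianca₁* c-commands the pronoun within its binding domain → coindexation would violate Principle B.
*Leila₂*: the pronoun c-commands this R-expression → coindexation would violate Principle C on *Leila₂*.
*Maya₃*: the pronoun c-commands this R-expression → coindexation would violate Principle C on *Maya₃*.
*Odette₄*: the pronoun c-commands this R-expression → coindexation would violate Principle C on *Odette₄*.
*Hana₅*: the pronoun c-commands this R-expression → coindexation would violate Principle C on *Hana₅*.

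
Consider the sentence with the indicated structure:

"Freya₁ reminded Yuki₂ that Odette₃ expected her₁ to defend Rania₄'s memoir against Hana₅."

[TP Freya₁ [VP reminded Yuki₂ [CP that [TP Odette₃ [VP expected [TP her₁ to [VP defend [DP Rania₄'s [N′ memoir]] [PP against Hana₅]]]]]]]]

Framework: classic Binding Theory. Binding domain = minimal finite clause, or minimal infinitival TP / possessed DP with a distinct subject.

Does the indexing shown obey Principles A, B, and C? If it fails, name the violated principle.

grammatical

The two coindexed NPs are *Freya₁* and *her₁*.
*her₁* is a pronoun; its binding domain is the embedded TP, whose subject is Odette₃. Within that domain it is c-commanded only by *Odette₃*, which carries a different index — the pronoun is free locally, so Principle B holds.
*Freya₁* is an R-expression; *her₁* does not c-command it, and no other NP shares its index, so Principle C is satisfied.
All principles are respected.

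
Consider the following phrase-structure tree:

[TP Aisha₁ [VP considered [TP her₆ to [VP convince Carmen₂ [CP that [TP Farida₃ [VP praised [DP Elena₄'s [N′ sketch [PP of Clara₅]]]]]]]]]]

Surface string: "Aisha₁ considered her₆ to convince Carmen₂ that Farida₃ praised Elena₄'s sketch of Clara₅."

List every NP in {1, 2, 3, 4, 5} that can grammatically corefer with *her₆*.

*her* is a pronoun, so Principle B applies: it must be free in its binding domain.
Binding domain of *her₆*: the matrix TP, whose subject is Aisha₁.
*Aisha₁* c-commands the pronoun within its binding domain → coindexation would violate Principle B.
*Carmen₂*: the pronoun c-commands this R-expression → coindexation would violate Principle C on *Carmen₂*.
*Farida₃*: the pronoun c-commands this R-expression → coindexation would violate Principle C on *Farida₃*.
*Elena₄*: the pronoun c-commands this R-expression → coindexation would violate Principle C on *Elena₄*.
*Clara₅*: the pronoun c-commands this R-expression → coindexation would violate Principle C on *Clara₅*.

none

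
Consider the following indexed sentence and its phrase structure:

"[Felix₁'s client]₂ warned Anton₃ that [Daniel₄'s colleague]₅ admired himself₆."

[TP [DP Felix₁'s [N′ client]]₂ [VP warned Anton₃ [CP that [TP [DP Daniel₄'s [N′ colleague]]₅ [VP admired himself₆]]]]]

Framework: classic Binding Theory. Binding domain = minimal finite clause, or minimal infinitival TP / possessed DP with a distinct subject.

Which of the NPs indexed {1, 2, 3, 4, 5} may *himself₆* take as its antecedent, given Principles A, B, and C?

{5}

*himself* is an anaphor, so Principle A applies: it must be bound in its binding domain.
Binding domain of *himself₆*: the embedded TP, whose subject is [Daniel₄'s colleague]₅.
*Felix₁* does not c-command the anaphor → cannot bind it.
*[Felix₁'s client]₂* c-commands the anaphor but is outside its binding domain → cannot satisfy Principle A.
*Anton₃* c-commands the anaphor but is outside its binding domain → cannot satisfy Principle A.
*Daniel₄* does not c-command the anaphor → cannot bind it.
*[Daniel₄'s colleague]₅* c-commands the anaphor within its binding domain → licit binder.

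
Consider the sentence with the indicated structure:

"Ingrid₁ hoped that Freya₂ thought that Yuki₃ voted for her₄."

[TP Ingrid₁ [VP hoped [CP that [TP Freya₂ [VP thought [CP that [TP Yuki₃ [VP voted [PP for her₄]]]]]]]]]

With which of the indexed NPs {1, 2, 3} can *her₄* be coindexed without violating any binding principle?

{1, 2}

*her* is a pronoun, so Principle B applies: it must be free in its binding domain.
Binding domain of *her₄*: the embedded TP, whose subject is Yuki₃.
*Ingrid₁* c-commands the pronoun but from outside its binding domain, and is not c-commanded by it → coindexation permitted.
*Freya₂* c-commands the pronoun but from outside its binding domain, and is not c-commanded by it → coindexation permitted.
*Yuki₃* c-commands the pronoun within its binding domain → coindexation would violate Principle B.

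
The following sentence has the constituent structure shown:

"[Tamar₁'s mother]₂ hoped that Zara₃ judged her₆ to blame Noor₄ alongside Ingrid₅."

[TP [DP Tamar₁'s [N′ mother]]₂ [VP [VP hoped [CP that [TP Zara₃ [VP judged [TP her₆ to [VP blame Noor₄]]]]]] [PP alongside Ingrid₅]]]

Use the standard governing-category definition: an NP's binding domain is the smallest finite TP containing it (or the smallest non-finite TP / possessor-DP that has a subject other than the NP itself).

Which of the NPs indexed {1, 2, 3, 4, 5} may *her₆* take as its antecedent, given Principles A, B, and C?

{1, 2, 5}

*her* is a pronoun, so Principle B applies: it must be free in its binding domain.
Binding domain of *her₆*: the embedded TP, whose subject is Zara₃.
*Tamar₁* and the pronoun do not c-command one another → neither Principle B nor Principle C is at stake; coindexation permitted.
*[Tamar₁'s mother]₂* c-commands the pronoun but from outside its binding domain, and is not c-commanded by it → coindexation permitted.
*Zara₃* c-commands the pronoun within its binding domain → coindexation would violate Principle B.
*Noor₄*: the pronoun c-commands this R-expression → coindexation would violate Principle C on *Noor₄*.
*Ingrid₅* and the pronoun do not c-command one another → neither Principle B nor Principle C is at stake; coindexation permitted.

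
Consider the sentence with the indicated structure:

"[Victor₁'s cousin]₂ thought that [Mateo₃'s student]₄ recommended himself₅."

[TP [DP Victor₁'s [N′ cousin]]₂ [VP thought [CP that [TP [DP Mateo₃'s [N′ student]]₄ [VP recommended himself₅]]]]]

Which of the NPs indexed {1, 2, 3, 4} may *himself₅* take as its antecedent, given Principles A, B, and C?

{4}

*himself* is an anaphor, so Principle A applies: it must be bound in its binding domain.
Binding domain of *himself₅*: the embedded TP, whose subject is [Mateo₃'s student]₄.
*Victor₁* does not c-command the anaphor → cannot bind it.
*[Victor₁'s cousin]₂* c-commands the anaphor but is outside its binding domain → cannot satisfy Principle A.
*Mateo₃* does not c-command the anaphor → cannot bind it.
*[Mateo₃'s student]₄* c-commands the anaphor within its binding domain → licit binder.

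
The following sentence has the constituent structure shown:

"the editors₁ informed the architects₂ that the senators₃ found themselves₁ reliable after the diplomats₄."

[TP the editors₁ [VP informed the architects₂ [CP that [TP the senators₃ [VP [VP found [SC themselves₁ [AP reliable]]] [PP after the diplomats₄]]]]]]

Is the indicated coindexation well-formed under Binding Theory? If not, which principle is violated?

Principle A

The two coindexed NPs are *the editors₁* and *themselves₁*.
*themselves₁* is an anaphor. Principle A requires it to be bound within its binding domain — the embedded TP, whose subject is the senators₃.
Within that domain it is c-commanded by *the senators₃*, which does not share its index.
*the editors₁* does c-command the anaphor, but from outside its binding domain.
The anaphor is unbound in its domain → Principle A violation.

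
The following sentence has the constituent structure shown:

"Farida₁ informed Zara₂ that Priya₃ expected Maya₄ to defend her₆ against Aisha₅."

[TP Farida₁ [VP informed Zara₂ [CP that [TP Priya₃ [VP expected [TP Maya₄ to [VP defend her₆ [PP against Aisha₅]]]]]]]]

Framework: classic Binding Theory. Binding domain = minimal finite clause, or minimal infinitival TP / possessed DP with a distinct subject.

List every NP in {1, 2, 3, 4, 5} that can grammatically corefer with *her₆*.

*her* is a pronoun, so Principle B applies: it must be free in its binding domain.
Binding domain of *her₆*: the embedded TP, whose subject is Maya₄.
*Farida₁* c-commands the pronoun but from outside its binding domain, and is not c-commanded by it → coindexation permitted.
*Zara₂* c-commands the pronoun but from outside its binding domain, and is not c-commanded by it → coindexation permitted.
*Priya₃* c-commands the pronoun but from outside its binding domain, and is not c-commanded by it → coindexation permitted.
*Maya₄* c-commands the pronoun within its binding domain → coindexation would violate Principle B.
*Aisha₅*: the pronoun c-commands this R-expression → coindexation would violate Principle C on *Aisha₅*.

{1, 2, 3}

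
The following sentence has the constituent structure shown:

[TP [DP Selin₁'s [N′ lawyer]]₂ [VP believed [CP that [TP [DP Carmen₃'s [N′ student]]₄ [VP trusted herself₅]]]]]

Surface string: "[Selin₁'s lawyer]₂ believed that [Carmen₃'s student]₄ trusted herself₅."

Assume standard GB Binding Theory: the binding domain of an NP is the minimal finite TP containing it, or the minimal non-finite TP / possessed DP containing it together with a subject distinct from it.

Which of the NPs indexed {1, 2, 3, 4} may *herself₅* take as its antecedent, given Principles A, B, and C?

{4}

*herself* is an anaphor, so Principle A applies: it must be bound in its binding domain.
Binding domain of *herself₅*: the embedded TP, whose subject is [Carmen₃'s student]₄.
*Selin₁* does not c-command the anaphor → cannot bind it.
*[Selin₁'s lawyer]₂* c-commands the anaphor but is outside its binding domain → cannot satisfy Principle A.
*Carmen₃* does not c-command the anaphor → cannot bind it.
*[Carmen₃'s student]₄* c-commands the anaphor within its binding domain → licit binder.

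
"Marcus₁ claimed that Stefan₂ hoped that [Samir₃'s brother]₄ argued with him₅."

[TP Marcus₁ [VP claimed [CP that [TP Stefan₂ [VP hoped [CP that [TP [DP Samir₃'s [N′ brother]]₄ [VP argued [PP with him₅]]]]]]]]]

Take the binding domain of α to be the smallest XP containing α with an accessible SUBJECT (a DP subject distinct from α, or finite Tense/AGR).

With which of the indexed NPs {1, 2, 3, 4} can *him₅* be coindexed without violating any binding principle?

*him* is a pronoun, so Principle B applies: it must be free in its binding domain.
Binding domain of *him₅*: the embedded TP, whose subject is [Samir₃'s brother]₄.
*Marcus₁* c-commands the pronoun but from outside its binding domain, and is not c-commanded by it → coindexation permitted.
*Stefan₂* c-commands the pronoun but from outside its binding domain, and is not c-commanded by it → coindexation permitted.
*Samir₃* and the pronoun do not c-command one another → neither Principle B nor Principle C is at stake; coindexation permitted.
*[Samir₃'s brother]₄* c-commands the pronoun within its binding domain → coindexation would violate Principle B.

{1, 2, 3}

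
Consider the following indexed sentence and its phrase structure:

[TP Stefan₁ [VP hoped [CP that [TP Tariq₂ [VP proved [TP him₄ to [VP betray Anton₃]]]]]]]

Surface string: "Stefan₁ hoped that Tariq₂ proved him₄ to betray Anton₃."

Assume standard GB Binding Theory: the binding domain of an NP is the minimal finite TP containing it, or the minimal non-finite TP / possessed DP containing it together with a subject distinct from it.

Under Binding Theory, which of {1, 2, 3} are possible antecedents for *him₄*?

*him* is a pronoun, so Principle B applies: it must be free in its binding domain.
Binding domain of *him₄*: the embedded TP, whose subject is Tariq₂.
*Stefan₁* c-commands the pronoun but from outside its binding domain, and is not c-commanded by it → coindexation permitted.
*Tariq₂* c-commands the pronoun within its binding domain → coindexation would violate Principle B.
*Anton₃*: the pronoun c-commands this R-expression → coindexation would violate Principle C on *Anton₃*.

{1}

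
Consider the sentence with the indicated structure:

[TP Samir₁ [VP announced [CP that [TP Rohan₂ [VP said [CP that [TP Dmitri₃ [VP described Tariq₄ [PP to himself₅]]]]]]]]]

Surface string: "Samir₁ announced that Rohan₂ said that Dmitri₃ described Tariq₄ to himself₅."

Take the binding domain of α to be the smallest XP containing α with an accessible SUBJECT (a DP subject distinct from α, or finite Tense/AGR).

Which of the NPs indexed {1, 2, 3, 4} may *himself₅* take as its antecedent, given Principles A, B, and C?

*himself* is an anaphor, so Principle A applies: it must be bound in its binding domain.
Binding domain of *himself₅*: the embedded TP, whose subject is Dmitri₃.
*Samir₁* c-commands the anaphor but is outside its binding domain → cannot satisfy Principle A.
*Rohan₂* c-commands the anaphor but is outside its binding domain → cannot satisfy Principle A.
*Dmitri₃* c-commands the anaphor within its binding domain → licit binder.
*Tariq₄* c-commands the anaphor within its binding domain → licit binder.

{3, 4}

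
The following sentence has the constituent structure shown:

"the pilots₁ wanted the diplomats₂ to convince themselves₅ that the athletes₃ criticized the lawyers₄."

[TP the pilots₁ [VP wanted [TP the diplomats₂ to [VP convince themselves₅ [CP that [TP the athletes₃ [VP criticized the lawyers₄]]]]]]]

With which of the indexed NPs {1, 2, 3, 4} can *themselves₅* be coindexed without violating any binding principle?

{2}

*themselves* is an anaphor, so Principle A applies: it must be bound in its binding domain.
Binding domain of *themselves₅*: the embedded TP, whose subject is the diplomats₂.
*the pilots₁* c-commands the anaphor but is outside its binding domain → cannot satisfy Principle A.
*the diplomats₂* c-commands the anaphor within its binding domain → licit binder.
*the athletes₃* does not c-command the anaphor → cannot bind it.
*the lawyers₄* does not c-command the anaphor → cannot bind it.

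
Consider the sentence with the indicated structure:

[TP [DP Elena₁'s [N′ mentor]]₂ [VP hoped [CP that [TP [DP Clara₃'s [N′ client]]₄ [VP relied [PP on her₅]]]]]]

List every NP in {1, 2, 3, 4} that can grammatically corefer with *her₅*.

{1, 2, 3}

*her* is a pronoun, so Principle B applies: it must be free in its binding domain.
Binding domain of *her₅*: the embedded TP, whose subject is [Clara₃'s client]₄.
*Elena₁* and the pronoun do not c-command one another → neither Principle B nor Principle C is at stake; coindexation permitted.
*[Elena₁'s mentor]₂* c-commands the pronoun but from outside its binding domain, and is not c-commanded by it → coindexation permitted.
*Clara₃* and the pronoun do not c-command one another → neither Principle B nor Principle C is at stake; coindexation permitted.
*[Clara₃'s client]₄* c-commands the pronoun within its binding domain → coindexation would violate Principle B.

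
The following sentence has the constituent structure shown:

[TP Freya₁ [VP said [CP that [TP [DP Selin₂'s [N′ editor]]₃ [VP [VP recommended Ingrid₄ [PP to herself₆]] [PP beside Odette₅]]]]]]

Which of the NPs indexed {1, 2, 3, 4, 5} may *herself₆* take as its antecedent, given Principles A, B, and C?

*herself* is an anaphor, so Principle A applies: it must be bound in its binding domain.
Binding domain of *herself₆*: the embedded TP, whose subject is [Selin₂'s editor]₃.
*Freya₁* c-commands the anaphor but is outside its binding domain → cannot satisfy Principle A.
*Selin₂* does not c-command the anaphor → cannot bind it.
*[Selin₂'s editor]₃* c-commands the anaphor within its binding domain → licit binder.
*Ingrid₄* c-commands the anaphor within its binding domain → licit binder.
*Odette₅* does not c-command the anaphor → cannot bind it.

{3, 4}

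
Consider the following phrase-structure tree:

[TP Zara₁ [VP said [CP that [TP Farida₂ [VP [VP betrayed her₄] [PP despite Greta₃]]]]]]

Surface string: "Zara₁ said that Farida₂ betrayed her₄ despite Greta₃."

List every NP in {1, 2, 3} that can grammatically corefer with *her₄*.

*her* is a pronoun, so Principle B applies: it must be free in its binding domain.
Binding domain of *her₄*: the embedded TP, whose subject is Farida₂.
*Zara₁* c-commands the pronoun but from outside its binding domain, and is not c-commanded by it → coindexation permitted.
*Farida₂* c-commands the pronoun within its binding domain → coindexation would violate Principle B.
*Greta₃* and the pronoun do not c-command one another → neither Principle B nor Principle C is at stake; coindexation permitted.

{1, 3}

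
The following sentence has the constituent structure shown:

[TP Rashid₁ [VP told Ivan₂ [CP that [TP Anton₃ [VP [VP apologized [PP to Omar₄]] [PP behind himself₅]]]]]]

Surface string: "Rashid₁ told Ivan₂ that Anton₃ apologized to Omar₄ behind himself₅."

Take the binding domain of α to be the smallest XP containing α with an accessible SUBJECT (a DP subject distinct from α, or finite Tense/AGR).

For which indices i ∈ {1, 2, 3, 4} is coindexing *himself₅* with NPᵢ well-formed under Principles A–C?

*himself* is an anaphor, so Principle A applies: it must be bound in its binding domain.
Binding domain of *himself₅*: the embedded TP, whose subject is Anton₃.
*Rashid₁* c-commands the anaphor but is outside its binding domain → cannot satisfy Principle A.
*Ivan₂* c-commands the anaphor but is outside its binding domain → cannot satisfy Principle A.
*Anton₃* c-commands the anaphor within its binding domain → licit binder.
*Omar₄* does not c-command the anaphor → cannot bind it.

{3}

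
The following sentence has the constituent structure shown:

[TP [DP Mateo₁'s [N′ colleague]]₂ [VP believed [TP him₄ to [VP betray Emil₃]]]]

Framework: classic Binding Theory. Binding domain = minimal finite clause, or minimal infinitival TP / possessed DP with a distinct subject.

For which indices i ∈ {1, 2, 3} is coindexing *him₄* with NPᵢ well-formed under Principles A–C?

*him* is a pronoun, so Principle B applies: it must be free in its binding domain.
Binding domain of *him₄*: the matrix TP, whose subject is [Mateo₁'s colleague]₂.
*Mateo₁* and the pronoun do not c-command one another → neither Principle B nor Principle C is at stake; coindexation permitted.
*[Mateo₁'s colleague]₂* c-commands the pronoun within its binding domain → coindexation would violate Principle B.
*Emil₃*: the pronoun c-commands this R-expression → coindexation would violate Principle C on *Emil₃*.

{1}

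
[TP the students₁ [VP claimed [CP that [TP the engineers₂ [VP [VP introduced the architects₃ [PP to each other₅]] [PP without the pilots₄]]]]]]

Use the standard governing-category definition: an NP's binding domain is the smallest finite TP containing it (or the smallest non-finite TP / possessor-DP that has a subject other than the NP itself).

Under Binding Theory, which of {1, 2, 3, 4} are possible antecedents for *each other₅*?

{2, 3}

*each other* is an anaphor, so Principle A applies: it must be bound in its binding domain.
Binding domain of *each other₅*: the embedded TP, whose subject is the engineers₂.
*the students₁* c-commands the anaphor but is outside its binding domain → cannot satisfy Principle A.
*the engineers₂* c-commands the anaphor within its binding domain → licit binder.
*the architects₃* c-commands the anaphor within its binding domain → licit binder.
*the pilots₄* does not c-command the anaphor → cannot bind it.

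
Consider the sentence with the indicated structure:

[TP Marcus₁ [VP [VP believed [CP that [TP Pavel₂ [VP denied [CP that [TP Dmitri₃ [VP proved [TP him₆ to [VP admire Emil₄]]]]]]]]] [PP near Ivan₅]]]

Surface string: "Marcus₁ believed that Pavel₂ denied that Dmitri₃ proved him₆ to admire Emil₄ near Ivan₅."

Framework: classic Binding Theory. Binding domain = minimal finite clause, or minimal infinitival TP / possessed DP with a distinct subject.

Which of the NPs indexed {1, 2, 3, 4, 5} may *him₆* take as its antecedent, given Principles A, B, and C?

*him* is a pronoun, so Principle B applies: it must be free in its binding domain.
Binding domain of *him₆*: the embedded TP, whose subject is Dmitri₃.
*Marcus₁* c-commands the pronoun but from outside its binding domain, and is not c-commanded by it → coindexation permitted.
*Pavel₂* c-commands the pronoun but from outside its binding domain, and is not c-commanded by it → coindexation permitted.
*Dmitri₃* c-commands the pronoun within its binding domain → coindexation would violate Principle B.
*Emil₄*: the pronoun c-commands this R-expression → coindexation would violate Principle C on *Emil₄*.
*Ivan₅* and the pronoun do not c-command one another → neither Principle B nor Principle C is at stake; coindexation permitted.

{1, 2, 5}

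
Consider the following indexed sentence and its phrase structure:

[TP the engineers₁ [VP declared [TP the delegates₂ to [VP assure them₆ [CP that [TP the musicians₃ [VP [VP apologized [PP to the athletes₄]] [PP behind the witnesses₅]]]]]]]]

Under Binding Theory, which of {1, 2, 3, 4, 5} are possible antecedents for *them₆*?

*them* is a pronoun, so Principle B applies: it must be free in its binding domain.
Binding domain of *them₆*: the embedded TP, whose subject is the delegates₂.
*the engineers₁* c-commands the pronoun but from outside its binding domain, and is not c-commanded by it → coindexation permitted.
*the delegates₂* c-commands the pronoun within its binding domain → coindexation would violate Principle B.
*the musicians₃*: the pronoun c-commands this R-expression → coindexation would violate Principle C on *the musicians₃*.
*the athletes₄*: the pronoun c-commands this R-expression → coindexation would violate Principle C on *the athletes₄*.
*the witnesses₅*: the pronoun c-commands this R-expression → coindexation would violate Principle C on *the witnesses₅*.

{1}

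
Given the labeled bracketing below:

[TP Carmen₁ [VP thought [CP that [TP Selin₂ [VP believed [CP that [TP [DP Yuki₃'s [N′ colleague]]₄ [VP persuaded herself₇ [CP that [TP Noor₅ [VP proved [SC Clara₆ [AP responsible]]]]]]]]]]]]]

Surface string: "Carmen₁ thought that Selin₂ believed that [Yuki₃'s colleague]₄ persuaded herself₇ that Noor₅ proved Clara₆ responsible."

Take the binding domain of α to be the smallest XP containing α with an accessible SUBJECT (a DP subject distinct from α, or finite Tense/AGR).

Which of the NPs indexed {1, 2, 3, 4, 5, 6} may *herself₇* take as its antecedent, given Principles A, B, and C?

*herself* is an anaphor, so Principle A applies: it must be bound in its binding domain.
Binding domain of *herself₇*: the embedded TP, whose subject is [Yuki₃'s colleague]₄.
*Carmen₁* c-commands the anaphor but is outside its binding domain → cannot satisfy Principle A.
*Selin₂* c-commands the anaphor but is outside its binding domain → cannot satisfy Principle A.
*Yuki₃* does not c-command the anaphor → cannot bind it.
*[Yuki₃'s colleague]₄* c-commands the anaphor within its binding domain → licit binder.
*Noor₅* does not c-command the anaphor → cannot bind it.
*Clara₆* does not c-command the anaphor → cannot bind it.

{4}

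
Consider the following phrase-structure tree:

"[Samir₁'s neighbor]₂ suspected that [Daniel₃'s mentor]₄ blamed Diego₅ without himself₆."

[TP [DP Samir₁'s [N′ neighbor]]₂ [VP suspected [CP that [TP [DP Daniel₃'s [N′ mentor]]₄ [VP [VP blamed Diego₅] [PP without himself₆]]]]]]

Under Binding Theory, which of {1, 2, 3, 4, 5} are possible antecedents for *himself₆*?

{4}

*himself* is an anaphor, so Principle A applies: it must be bound in its binding domain.
Binding domain of *himself₆*: the embedded TP, whose subject is [Daniel₃'s mentor]₄.
*Samir₁* does not c-command the anaphor → cannot bind it.
*[Samir₁'s neighbor]₂* c-commands the anaphor but is outside its binding domain → cannot satisfy Principle A.
*Daniel₃* does not c-command the anaphor → cannot bind it.
*[Daniel₃'s mentor]₄* c-commands the anaphor within its binding domain → licit binder.
*Diego₅* does not c-command the anaphor → cannot bind it.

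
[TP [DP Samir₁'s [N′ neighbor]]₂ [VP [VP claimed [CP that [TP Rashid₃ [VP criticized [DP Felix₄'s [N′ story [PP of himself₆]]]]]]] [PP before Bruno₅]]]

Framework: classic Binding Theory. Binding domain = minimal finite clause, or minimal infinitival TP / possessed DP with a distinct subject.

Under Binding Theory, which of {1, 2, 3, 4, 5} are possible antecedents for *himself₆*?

{4}

*himself* is an anaphor, so Principle A applies: it must be bound in its binding domain.
Binding domain of *himself₆*: the possessed DP, whose subject is Felix₄.
*Samir₁* does not c-command the anaphor → cannot bind it.
*[Samir₁'s neighbor]₂* c-commands the anaphor but is outside its binding domain → cannot satisfy Principle A.
*Rashid₃* c-commands the anaphor but is outside its binding domain → cannot satisfy Principle A.
*Felix₄* c-commands the anaphor within its binding domain → licit binder.
*Bruno₅* does not c-command the anaphor → cannot bind it.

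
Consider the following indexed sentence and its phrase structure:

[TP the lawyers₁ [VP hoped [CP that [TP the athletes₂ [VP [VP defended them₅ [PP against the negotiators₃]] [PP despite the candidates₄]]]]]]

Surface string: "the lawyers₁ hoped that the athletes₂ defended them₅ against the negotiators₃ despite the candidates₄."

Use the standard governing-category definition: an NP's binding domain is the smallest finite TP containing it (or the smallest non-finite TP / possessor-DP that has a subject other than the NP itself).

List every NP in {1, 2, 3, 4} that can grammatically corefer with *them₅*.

{1, 4}

*them* is a pronoun, so Principle B applies: it must be free in its binding domain.
Binding domain of *them₅*: the embedded TP, whose subject is the athletes₂.
*the lawyers₁* c-commands the pronoun but from outside its binding domain, and is not c-commanded by it → coindexation permitted.
*the athletes₂* c-commands the pronoun within its binding domain → coindexation would violate Principle B.
*the negotiators₃*: the pronoun c-commands this R-expression → coindexation would violate Principle C on *the negotiators₃*.
*the candidates₄* and the pronoun do not c-command one another → neither Principle B nor Principle C is at stake; coindexation permitted.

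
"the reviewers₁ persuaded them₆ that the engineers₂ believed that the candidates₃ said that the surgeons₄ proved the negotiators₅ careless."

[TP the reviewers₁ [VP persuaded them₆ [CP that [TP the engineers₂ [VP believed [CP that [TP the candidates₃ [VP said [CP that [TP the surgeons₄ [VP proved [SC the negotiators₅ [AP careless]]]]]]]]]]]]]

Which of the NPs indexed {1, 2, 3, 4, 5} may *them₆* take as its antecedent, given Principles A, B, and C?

*them* is a pronoun, so Principle B applies: it must be free in its binding domain.
Binding domain of *them₆*: the matrix TP, whose subject is the reviewers₁.
*the reviewers₁* c-commands the pronoun within its binding domain → coindexation would violate Principle B.
*the engineers₂*: the pronoun c-commands this R-expression → coindexation would violate Principle C on *the engineers₂*.
*the candidates₃*: the pronoun c-commands this R-expression → coindexation would violate Principle C on *the candidates₃*.
*the surgeons₄*: the pronoun c-commands this R-expression → coindexation would violate Principle C on *the surgeons₄*.
*the negotiators₅*: the pronoun c-commands this R-expression → coindexation would violate Principle C on *the negotiators₅*.

none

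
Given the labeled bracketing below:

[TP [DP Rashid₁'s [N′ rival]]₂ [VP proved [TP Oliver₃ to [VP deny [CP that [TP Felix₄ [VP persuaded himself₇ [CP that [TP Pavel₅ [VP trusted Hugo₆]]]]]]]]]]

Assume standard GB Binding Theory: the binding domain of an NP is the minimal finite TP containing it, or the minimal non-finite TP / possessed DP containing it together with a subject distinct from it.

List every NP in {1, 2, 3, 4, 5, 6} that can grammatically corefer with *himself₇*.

{4}

*himself* is an anaphor, so Principle A applies: it must be bound in its binding domain.
Binding domain of *himself₇*: the embedded TP, whose subject is Felix₄.
*Rashid₁* does not c-command the anaphor → cannot bind it.
*[Rashid₁'s rival]₂* c-commands the anaphor but is outside its binding domain → cannot satisfy Principle A.
*Oliver₃* c-commands the anaphor but is outside its binding domain → cannot satisfy Principle A.
*Felix₄* c-commands the anaphor within its binding domain → licit binder.
*Pavel₅* does not c-command the anaphor → cannot bind it.
*Hugo₆* does not c-command the anaphor → cannot bind it.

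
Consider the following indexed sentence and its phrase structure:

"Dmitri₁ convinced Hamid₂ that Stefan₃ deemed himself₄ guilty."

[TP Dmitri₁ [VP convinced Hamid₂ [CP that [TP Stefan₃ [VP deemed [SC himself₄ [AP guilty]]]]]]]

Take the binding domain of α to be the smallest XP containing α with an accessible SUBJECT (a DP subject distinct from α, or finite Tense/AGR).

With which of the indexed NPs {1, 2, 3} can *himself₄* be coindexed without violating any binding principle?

{3}

*himself* is an anaphor, so Principle A applies: it must be bound in its binding domain.
Binding domain of *himself₄*: the embedded TP, whose subject is Stefan₃.
*Dmitri₁* c-commands the anaphor but is outside its binding domain → cannot satisfy Principle A.
*Hamid₂* c-commands the anaphor but is outside its binding domain → cannot satisfy Principle A.
*Stefan₃* c-commands the anaphor within its binding domain → licit binder.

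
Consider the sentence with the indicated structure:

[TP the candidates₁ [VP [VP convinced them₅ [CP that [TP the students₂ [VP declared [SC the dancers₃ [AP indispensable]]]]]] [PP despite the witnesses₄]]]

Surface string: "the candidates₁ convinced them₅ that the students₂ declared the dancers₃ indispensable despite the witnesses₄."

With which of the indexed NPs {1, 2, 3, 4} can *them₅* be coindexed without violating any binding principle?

*them* is a pronoun, so Principle B applies: it must be free in its binding domain.
Binding domain of *them₅*: the matrix TP, whose subject is the candidates₁.
*the candidates₁* c-commands the pronoun within its binding domain → coindexation would violate Principle B.
*the students₂*: the pronoun c-commands this R-expression → coindexation would violate Principle C on *the students₂*.
*the dancers₃*: the pronoun c-commands this R-expression → coindexation would violate Principle C on *the dancers₃*.
*the witnesses₄* and the pronoun do not c-command one another → neither Principle B nor Principle C is at stake; coindexation permitted.

{4}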